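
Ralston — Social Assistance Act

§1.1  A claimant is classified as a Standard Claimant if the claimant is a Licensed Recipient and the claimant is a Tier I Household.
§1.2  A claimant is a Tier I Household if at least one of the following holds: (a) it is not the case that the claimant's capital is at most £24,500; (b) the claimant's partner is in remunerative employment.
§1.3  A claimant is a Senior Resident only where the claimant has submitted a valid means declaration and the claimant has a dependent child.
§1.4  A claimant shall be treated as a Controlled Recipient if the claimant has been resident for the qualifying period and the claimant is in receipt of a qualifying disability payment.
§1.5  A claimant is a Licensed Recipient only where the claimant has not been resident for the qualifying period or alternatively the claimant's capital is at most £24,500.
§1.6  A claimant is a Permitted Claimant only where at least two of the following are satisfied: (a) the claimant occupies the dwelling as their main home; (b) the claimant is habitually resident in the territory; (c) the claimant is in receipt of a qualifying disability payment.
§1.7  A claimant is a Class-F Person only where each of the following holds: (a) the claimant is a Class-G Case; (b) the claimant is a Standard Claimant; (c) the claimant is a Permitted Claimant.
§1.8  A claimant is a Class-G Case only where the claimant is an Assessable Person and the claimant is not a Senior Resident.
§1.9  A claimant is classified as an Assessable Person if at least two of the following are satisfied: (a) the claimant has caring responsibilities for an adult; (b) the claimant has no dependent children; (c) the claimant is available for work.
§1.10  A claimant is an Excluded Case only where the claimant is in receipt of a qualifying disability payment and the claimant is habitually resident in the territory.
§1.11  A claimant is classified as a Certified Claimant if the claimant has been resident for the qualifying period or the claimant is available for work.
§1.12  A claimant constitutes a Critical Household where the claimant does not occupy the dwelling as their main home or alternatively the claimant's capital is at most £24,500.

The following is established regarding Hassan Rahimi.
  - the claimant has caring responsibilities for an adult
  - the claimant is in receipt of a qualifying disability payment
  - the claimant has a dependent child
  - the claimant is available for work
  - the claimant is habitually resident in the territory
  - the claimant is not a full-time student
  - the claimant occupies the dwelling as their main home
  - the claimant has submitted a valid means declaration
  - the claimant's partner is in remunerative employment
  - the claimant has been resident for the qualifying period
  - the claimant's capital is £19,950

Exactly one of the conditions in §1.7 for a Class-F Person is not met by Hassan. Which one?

§1.9 — Assessable Person: the claimant has caring responsibilities for an adult? yes; the claimant has no dependent children? no; the claimant is available for work? yes — 2 of 3 hold (need ≥2) → satisfied.
§1.3 — Senior Resident: [the claimant has submitted a valid means declaration? yes] AND [the claimant has a dependent child? yes] → satisfied.
§1.8 — Class-G Case: [Assessable Person (§1.9)? yes] AND [not a Senior Resident (§1.3)? no] → not satisfied.
§1.5 — Licensed Recipient: [the claimant has not been resident for the qualifying period? no] OR [claimant's capital: £19,950 ≤ £24,500? yes] → satisfied.
§1.2 — Tier I Household: [claimant's capital: £19,950 ≤ £24,500? yes, so negated condition no] OR [the claimant's partner is in remunerative employment? yes] → satisfied.
§1.1 — Standard Claimant: [Licensed Recipient (§1.5)? yes] AND [Tier I Household (§1.2)? yes] → satisfied.
§1.6 — Permitted Claimant: the claimant occupies the dwelling as their main home? yes; the claimant is habitually resident in the territory? yes; the claimant is in receipt of a qualifying disability payment? yes — 3 of 3 hold (need ≥2) → satisfied.
§1.7 — Class-F Person: [Class-G Case (§1.8)? no] AND [Standard Claimant (§1.1)? yes] AND [Permitted Claimant (§1.6)? yes] → not satisfied.

Class-G Case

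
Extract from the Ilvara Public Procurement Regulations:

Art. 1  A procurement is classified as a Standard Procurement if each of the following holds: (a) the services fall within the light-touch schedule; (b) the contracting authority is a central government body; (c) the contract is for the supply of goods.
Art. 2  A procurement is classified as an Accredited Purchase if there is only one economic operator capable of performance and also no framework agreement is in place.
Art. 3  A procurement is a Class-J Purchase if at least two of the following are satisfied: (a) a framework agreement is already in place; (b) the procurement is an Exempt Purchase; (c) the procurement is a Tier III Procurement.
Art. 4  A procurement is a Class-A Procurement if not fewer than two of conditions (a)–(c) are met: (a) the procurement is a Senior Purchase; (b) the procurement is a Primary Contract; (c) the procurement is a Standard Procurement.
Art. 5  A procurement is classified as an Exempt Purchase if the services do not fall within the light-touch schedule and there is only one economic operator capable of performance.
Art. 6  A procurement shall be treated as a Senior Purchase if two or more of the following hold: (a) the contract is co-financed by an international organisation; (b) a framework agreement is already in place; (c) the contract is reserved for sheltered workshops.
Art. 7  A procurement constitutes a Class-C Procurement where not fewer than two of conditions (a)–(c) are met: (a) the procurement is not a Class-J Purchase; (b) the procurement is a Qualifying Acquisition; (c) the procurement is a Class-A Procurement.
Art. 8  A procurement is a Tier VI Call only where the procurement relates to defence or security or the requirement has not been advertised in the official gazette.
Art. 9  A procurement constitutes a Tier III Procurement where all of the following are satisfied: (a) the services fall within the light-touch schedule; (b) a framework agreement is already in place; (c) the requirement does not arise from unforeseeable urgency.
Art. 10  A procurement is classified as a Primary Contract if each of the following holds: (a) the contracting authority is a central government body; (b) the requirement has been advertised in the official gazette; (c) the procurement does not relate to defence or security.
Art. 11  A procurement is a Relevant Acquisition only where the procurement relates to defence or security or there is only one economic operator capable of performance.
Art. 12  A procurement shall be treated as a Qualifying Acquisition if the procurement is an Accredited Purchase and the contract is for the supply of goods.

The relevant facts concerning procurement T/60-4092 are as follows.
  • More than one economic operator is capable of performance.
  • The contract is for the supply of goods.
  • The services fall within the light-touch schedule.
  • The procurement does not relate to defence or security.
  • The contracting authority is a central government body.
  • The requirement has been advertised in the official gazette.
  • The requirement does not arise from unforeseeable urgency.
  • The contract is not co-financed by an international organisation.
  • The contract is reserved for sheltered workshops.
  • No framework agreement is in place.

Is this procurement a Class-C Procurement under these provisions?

Yes

article 5 — Exempt Purchase: [the services do not fall within the light-touch schedule? no] AND [there is only one economic operator capable of performance? no] → not satisfied.
article 9 — Tier III Procurement: [the services fall within the light-touch schedule? yes] AND [a framework agreement is already in place? no] AND [the requirement does not arise from unforeseeable urgency? yes] → not satisfied.
article 3 — Class-J Purchase: a framework agreement is already in place? no; Exempt Purchase (article 5)? no; Tier III Procurement (article 9)? no — 0 of 3 hold (need ≥2) → not satisfied.
article 2 — Accredited Purchase: [there is only one economic operator capable of performance? no] AND [no framework agreement is in place? yes] → not satisfied.
article 12 — Qualifying Acquisition: [Accredited Purchase (article 2)? no] AND [the contract is for the supply of goods? yes] → not satisfied.
article 6 — Senior Purchase: the contract is co-financed by an international organisation? no; a framework agreement is already in place? no; the contract is reserved for sheltered workshops? yes — 1 of 3 hold (need ≥2) → not satisfied.
article 10 — Primary Contract: [the contracting authority is a central government body? yes] AND [the requirement has been advertised in the official gazette? yes] AND [the procurement does not relate to defence or security? yes] → satisfied.
article 1 — Standard Procurement: [the services fall within the light-touch schedule? yes] AND [the contracting authority is a central government body? yes] AND [the contract is for the supply of goods? yes] → satisfied.
article 4 — Class-A Procurement: Senior Purchase (article 6)? no; Primary Contract (article 10)? yes; Standard Procurement (article 1)? yes — 2 of 3 hold (need ≥2) → satisfied.
article 7 — Class-C Procurement: not a Class-J Purchase (article 3)? yes; Qualifying Acquisition (article 12)? no; Class-A Procurement (article 4)? yes — 2 of 3 hold (need ≥2) → satisfied.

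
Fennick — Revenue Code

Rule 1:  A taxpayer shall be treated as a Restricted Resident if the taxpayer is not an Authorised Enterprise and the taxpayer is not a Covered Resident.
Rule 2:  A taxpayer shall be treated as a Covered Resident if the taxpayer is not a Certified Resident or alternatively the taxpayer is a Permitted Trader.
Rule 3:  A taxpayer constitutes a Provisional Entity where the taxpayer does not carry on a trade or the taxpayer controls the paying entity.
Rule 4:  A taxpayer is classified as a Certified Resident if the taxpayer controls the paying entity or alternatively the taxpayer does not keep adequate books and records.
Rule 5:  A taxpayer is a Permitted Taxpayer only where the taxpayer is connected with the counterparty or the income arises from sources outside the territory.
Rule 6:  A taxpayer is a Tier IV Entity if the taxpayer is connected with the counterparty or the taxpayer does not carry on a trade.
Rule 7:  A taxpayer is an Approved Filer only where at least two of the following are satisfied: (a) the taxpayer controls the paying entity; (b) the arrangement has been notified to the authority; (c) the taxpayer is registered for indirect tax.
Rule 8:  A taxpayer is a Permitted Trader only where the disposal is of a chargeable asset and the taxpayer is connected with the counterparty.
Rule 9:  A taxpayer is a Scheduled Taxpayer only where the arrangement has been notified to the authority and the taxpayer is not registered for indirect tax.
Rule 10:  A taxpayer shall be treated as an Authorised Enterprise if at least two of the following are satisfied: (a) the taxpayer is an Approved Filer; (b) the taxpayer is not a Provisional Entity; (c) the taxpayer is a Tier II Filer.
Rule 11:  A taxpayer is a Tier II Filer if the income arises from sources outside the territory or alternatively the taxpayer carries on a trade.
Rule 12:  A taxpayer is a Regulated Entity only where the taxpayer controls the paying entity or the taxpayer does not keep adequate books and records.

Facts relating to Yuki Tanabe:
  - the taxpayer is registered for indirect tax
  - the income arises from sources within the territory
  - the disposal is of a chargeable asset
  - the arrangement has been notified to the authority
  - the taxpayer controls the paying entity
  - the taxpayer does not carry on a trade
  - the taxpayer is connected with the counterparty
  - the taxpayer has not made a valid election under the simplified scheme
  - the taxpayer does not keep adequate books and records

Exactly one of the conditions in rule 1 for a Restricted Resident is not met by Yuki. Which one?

Covered Resident

rule 7 — Approved Filer: the taxpayer controls the paying entity? yes; the arrangement has been notified to the authority? yes; the taxpayer is registered for indirect tax? yes — 3 of 3 hold (need ≥2) → satisfied.
rule 3 — Provisional Entity: [the taxpayer does not carry on a trade? yes] OR [the taxpayer controls the paying entity? yes] → satisfied.
rule 11 — Tier II Filer: [the income arises from sources outside the territory? no] OR [the taxpayer carries on a trade? no] → not satisfied.
rule 10 — Authorised Enterprise: Approved Filer (rule 7)? yes; not a Provisional Entity (rule 3)? no; Tier II Filer (rule 11)? no — 1 of 3 hold (need ≥2) → not satisfied.
rule 4 — Certified Resident: [the taxpayer controls the paying entity? yes] OR [the taxpayer does not keep adequate books and records? yes] → satisfied.
rule 8 — Permitted Trader: [the disposal is of a chargeable asset? yes] AND [the taxpayer is connected with the counterparty? yes] → satisfied.
rule 2 — Covered Resident: [not a Certified Resident (rule 4)? no] OR [Permitted Trader (rule 8)? yes] → satisfied.
rule 1 — Restricted Resident: [not an Authorised Enterprise (rule 10)? yes] AND [not a Covered Resident (rule 2)? no] → not satisfied.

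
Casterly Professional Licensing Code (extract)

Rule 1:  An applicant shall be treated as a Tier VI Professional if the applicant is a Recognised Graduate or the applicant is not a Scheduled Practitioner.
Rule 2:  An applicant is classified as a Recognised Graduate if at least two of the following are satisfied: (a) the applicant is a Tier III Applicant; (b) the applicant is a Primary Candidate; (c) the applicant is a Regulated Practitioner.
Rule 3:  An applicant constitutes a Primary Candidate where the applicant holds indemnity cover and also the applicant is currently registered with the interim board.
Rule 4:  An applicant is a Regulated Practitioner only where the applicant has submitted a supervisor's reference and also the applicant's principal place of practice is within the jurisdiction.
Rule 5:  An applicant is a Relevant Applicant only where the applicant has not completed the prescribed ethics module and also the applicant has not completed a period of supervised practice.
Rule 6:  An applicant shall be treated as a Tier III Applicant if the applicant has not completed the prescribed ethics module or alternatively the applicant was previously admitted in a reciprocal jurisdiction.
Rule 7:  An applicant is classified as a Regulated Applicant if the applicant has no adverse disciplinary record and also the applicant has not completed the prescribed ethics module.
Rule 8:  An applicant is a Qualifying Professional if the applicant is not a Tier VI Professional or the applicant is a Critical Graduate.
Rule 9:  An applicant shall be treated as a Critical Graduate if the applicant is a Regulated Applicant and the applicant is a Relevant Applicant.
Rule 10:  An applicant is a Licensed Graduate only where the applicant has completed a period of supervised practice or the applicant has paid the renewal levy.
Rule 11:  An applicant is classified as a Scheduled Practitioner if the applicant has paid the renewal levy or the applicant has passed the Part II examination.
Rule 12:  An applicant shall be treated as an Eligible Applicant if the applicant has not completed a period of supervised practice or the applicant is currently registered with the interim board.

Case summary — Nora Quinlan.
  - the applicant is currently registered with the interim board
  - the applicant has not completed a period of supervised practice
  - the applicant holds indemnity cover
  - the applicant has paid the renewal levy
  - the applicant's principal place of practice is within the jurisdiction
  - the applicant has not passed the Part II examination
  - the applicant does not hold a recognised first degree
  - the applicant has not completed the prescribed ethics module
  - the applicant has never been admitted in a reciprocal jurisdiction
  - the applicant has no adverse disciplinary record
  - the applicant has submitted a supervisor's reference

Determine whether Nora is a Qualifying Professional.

Yes

rule 6 — Tier III Applicant: [the applicant has not completed the prescribed ethics module? yes] OR [the applicant was previously admitted in a reciprocal jurisdiction? no] → satisfied.
rule 3 — Primary Candidate: [the applicant holds indemnity cover? yes] AND [the applicant is currently registered with the interim board? yes] → satisfied.
rule 4 — Regulated Practitioner: [the applicant has submitted a supervisor's reference? yes] AND [the applicant's principal place of practice is within the jurisdiction? yes] → satisfied.
rule 2 — Recognised Graduate: Tier III Applicant (rule 6)? yes; Primary Candidate (rule 3)? yes; Regulated Practitioner (rule 4)? yes — 3 of 3 hold (need ≥2) → satisfied.
rule 11 — Scheduled Practitioner: [the applicant has paid the renewal levy? yes] OR [the applicant has passed the Part II examination? no] → satisfied.
rule 1 — Tier VI Professional: [Recognised Graduate (rule 2)? yes] OR [not a Scheduled Practitioner (rule 11)? no] → satisfied.
rule 7 — Regulated Applicant: [the applicant has no adverse disciplinary record? yes] AND [the applicant has not completed the prescribed ethics module? yes] → satisfied.
rule 5 — Relevant Applicant: [the applicant has not completed the prescribed ethics module? yes] AND [the applicant has not completed a period of supervised practice? yes] → satisfied.
rule 9 — Critical Graduate: [Regulated Applicant (rule 7)? yes] AND [Relevant Applicant (rule 5)? yes] → satisfied.
rule 8 — Qualifying Professional: [not a Tier VI Professional (rule 1)? no] OR [Critical Graduate (rule 9)? yes] → satisfied.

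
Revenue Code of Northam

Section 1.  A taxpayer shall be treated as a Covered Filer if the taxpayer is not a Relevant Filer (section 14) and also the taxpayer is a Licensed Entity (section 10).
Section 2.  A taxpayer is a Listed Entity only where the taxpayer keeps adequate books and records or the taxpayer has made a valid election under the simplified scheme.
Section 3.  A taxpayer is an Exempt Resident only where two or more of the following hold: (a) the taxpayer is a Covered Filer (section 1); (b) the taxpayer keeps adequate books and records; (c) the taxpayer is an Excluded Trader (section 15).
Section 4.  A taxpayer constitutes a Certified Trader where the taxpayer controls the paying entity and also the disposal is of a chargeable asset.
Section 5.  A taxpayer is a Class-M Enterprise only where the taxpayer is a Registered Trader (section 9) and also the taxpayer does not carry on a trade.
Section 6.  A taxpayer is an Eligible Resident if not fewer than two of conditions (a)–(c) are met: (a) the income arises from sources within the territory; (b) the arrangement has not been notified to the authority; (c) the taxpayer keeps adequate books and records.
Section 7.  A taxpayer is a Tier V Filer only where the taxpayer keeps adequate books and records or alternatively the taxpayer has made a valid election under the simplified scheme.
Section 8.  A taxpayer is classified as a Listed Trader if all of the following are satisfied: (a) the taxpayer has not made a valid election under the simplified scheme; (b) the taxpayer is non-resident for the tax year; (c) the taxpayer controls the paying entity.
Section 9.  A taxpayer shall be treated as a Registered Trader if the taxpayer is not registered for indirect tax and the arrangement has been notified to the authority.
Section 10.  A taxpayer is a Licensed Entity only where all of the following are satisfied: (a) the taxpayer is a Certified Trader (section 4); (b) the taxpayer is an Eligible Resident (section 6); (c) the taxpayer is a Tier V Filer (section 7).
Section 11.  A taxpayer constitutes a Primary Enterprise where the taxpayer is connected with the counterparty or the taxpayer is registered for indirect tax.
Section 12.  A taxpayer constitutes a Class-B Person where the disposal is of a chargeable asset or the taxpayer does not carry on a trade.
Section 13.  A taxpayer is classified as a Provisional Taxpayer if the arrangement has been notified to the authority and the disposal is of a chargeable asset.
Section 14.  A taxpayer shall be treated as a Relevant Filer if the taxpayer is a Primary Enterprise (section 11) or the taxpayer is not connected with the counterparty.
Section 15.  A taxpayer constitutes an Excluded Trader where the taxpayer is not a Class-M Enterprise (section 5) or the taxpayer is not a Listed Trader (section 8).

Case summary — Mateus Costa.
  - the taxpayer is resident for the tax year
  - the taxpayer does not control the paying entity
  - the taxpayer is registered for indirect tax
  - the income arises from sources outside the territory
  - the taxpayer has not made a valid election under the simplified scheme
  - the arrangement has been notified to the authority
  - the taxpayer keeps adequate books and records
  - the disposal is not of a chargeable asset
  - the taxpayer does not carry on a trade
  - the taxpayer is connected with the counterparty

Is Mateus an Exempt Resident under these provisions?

Under section 11: the taxpayer is connected with the counterparty? yes; or the taxpayer is registered for indirect tax? yes. So the taxpayer is a Primary Enterprise.
Under section 14: Primary Enterprise (section 11)? yes; or the taxpayer is not connected with the counterparty? no. So the taxpayer is a Relevant Filer.
Under section 4: the taxpayer controls the paying entity? no; and the disposal is of a chargeable asset? no. So the taxpayer is not a Certified Trader.
Under section 6: the income arises from sources within the territory? no; the arrangement has not been notified to the authority? no; the taxpayer keeps adequate books and records? yes — 1 of 3 hold (need ≥2) → not satisfied.
Under section 7: the taxpayer keeps adequate books and records? yes; or the taxpayer has made a valid election under the simplified scheme? no. So the taxpayer is a Tier V Filer.
Under section 10: Certified Trader (section 4)? no; and Eligible Resident (section 6)? no; and Tier V Filer (section 7)? yes. So the taxpayer is not a Licensed Entity.
Under section 1: not a Relevant Filer (section 14)? no; and Licensed Entity (section 10)? no. So the taxpayer is not a Covered Filer.
Under section 9: the taxpayer is not registered for indirect tax? no; and the arrangement has been notified to the authority? yes. So the taxpayer is not a Registered Trader.
Under section 5: Registered Trader (section 9)? no; and the taxpayer does not carry on a trade? yes. So the taxpayer is not a Class-M Enterprise.
Under section 8: the taxpayer has not made a valid election under the simplified scheme? yes; and the taxpayer is non-resident for the tax year? no; and the taxpayer controls the paying entity? no. So the taxpayer is not a Listed Trader.
Under section 15: not a Class-M Enterprise (section 5)? yes; or not a Listed Trader (section 8)? yes. So the taxpayer is an Excluded Trader.
Under section 3: Covered Filer (section 1)? no; the taxpayer keeps adequate books and records? yes; Excluded Trader (section 15)? yes — 2 of 3 hold (need ≥2) → satisfied.

Yes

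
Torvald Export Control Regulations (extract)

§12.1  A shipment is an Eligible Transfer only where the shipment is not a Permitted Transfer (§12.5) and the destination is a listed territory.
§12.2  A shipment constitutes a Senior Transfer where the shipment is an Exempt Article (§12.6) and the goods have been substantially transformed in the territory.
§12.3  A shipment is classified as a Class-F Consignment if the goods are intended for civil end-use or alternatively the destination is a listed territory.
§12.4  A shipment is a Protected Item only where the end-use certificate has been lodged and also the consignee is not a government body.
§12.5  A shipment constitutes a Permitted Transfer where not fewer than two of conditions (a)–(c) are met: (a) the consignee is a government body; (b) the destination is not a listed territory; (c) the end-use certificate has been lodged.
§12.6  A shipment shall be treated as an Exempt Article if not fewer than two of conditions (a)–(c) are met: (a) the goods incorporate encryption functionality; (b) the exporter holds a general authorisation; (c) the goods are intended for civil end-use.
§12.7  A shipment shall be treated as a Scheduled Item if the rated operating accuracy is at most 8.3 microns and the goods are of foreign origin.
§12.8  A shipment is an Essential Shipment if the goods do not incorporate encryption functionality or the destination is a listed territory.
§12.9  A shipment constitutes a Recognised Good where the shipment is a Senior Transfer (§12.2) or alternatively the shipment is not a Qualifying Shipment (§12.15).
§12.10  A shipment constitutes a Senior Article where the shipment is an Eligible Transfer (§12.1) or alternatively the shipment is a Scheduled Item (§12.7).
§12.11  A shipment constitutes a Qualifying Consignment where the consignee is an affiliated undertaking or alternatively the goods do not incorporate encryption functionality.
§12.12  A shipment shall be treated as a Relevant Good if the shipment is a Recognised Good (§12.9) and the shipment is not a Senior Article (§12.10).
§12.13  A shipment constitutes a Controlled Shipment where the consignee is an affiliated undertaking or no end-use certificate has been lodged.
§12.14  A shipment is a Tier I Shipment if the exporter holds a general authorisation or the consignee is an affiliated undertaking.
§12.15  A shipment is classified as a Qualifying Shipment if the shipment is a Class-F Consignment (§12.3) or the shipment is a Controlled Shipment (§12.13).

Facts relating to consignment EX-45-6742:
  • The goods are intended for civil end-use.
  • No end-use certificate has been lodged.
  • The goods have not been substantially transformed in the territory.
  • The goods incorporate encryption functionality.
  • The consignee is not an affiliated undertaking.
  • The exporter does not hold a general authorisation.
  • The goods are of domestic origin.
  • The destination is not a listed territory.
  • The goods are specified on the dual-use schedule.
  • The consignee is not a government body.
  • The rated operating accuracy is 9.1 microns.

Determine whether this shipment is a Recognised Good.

No

§12.6 — Exempt Article: the goods incorporate encryption functionality? yes; the exporter holds a general authorisation? no; the goods are intended for civil end-use? yes — 2 of 3 hold (need ≥2) → satisfied.
§12.2 — Senior Transfer: [Exempt Article (§12.6)? yes] AND [the goods have been substantially transformed in the territory? no] → not satisfied.
§12.3 — Class-F Consignment: [the goods are intended for civil end-use? yes] OR [the destination is a listed territory? no] → satisfied.
§12.13 — Controlled Shipment: [the consignee is an affiliated undertaking? no] OR [no end-use certificate has been lodged? yes] → satisfied.
§12.15 — Qualifying Shipment: [Class-F Consignment (§12.3)? yes] OR [Controlled Shipment (§12.13)? yes] → satisfied.
§12.9 — Recognised Good: [Senior Transfer (§12.2)? no] OR [not a Qualifying Shipment (§12.15)? no] → not satisfied.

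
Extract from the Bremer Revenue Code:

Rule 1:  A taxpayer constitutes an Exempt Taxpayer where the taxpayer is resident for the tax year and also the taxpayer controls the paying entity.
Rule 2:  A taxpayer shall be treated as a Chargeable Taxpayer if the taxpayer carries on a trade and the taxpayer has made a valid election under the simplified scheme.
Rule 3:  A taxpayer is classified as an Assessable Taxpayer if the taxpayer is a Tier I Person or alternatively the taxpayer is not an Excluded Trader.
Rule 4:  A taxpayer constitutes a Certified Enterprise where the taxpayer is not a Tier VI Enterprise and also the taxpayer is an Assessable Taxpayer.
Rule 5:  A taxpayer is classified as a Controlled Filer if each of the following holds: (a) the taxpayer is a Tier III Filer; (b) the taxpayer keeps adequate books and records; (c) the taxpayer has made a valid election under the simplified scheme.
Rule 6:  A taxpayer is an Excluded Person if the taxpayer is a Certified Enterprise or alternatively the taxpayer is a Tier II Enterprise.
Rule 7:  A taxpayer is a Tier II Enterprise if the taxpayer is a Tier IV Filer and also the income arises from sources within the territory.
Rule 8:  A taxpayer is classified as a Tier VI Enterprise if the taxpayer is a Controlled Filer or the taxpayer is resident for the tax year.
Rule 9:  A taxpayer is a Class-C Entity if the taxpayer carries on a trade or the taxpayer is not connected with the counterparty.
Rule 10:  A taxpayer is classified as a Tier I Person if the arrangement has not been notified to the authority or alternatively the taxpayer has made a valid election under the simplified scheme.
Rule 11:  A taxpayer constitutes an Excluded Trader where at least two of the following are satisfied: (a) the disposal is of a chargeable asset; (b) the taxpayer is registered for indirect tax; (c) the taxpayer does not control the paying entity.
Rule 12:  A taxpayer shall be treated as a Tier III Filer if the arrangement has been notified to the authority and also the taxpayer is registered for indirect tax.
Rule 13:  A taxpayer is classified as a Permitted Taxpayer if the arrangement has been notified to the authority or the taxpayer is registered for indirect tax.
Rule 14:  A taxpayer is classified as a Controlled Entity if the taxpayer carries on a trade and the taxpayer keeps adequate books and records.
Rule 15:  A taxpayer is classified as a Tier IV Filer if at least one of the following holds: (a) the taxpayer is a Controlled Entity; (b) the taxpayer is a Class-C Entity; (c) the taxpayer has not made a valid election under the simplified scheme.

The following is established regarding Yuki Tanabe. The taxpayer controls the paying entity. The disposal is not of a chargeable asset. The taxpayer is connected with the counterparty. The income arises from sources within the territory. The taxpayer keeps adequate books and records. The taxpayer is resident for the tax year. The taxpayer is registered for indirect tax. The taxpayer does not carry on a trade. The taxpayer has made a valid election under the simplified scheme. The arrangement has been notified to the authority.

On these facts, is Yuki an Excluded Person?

No

Under rule 12: the arrangement has been notified to the authority? yes; and the taxpayer is registered for indirect tax? yes. So the taxpayer is a Tier III Filer.
Under rule 5: Tier III Filer (rule 12)? yes; and the taxpayer keeps adequate books and records? yes; and the taxpayer has made a valid election under the simplified scheme? yes. So the taxpayer is a Controlled Filer.
Under rule 8: Controlled Filer (rule 5)? yes; or the taxpayer is resident for the tax year? yes. So the taxpayer is a Tier VI Enterprise.
Under rule 10: the arrangement has not been notified to the authority? no; or the taxpayer has made a valid election under the simplified scheme? yes. So the taxpayer is a Tier I Person.
Under rule 11: the disposal is of a chargeable asset? no; the taxpayer is registered for indirect tax? yes; the taxpayer does not control the paying entity? no — 1 of 3 hold (need ≥2) → not satisfied.
Under rule 3: Tier I Person (rule 10)? yes; or not an Excluded Trader (rule 11)? yes. So the taxpayer is an Assessable Taxpayer.
Under rule 4: not a Tier VI Enterprise (rule 8)? no; and Assessable Taxpayer (rule 3)? yes. So the taxpayer is not a Certified Enterprise.
Under rule 14: the taxpayer carries on a trade? no; and the taxpayer keeps adequate books and records? yes. So the taxpayer is not a Controlled Entity.
Under rule 9: the taxpayer carries on a trade? no; or the taxpayer is not connected with the counterparty? no. So the taxpayer is not a Class-C Entity.
Under rule 15: Controlled Entity (rule 14)? no; or Class-C Entity (rule 9)? no; or the taxpayer has not made a valid election under the simplified scheme? no. So the taxpayer is not a Tier IV Filer.
Under rule 7: Tier IV Filer (rule 15)? no; and the income arises from sources within the territory? yes. So the taxpayer is not a Tier II Enterprise.
Under rule 6: Certified Enterprise (rule 4)? no; or Tier II Enterprise (rule 7)? no. So the taxpayer is not an Excluded Person.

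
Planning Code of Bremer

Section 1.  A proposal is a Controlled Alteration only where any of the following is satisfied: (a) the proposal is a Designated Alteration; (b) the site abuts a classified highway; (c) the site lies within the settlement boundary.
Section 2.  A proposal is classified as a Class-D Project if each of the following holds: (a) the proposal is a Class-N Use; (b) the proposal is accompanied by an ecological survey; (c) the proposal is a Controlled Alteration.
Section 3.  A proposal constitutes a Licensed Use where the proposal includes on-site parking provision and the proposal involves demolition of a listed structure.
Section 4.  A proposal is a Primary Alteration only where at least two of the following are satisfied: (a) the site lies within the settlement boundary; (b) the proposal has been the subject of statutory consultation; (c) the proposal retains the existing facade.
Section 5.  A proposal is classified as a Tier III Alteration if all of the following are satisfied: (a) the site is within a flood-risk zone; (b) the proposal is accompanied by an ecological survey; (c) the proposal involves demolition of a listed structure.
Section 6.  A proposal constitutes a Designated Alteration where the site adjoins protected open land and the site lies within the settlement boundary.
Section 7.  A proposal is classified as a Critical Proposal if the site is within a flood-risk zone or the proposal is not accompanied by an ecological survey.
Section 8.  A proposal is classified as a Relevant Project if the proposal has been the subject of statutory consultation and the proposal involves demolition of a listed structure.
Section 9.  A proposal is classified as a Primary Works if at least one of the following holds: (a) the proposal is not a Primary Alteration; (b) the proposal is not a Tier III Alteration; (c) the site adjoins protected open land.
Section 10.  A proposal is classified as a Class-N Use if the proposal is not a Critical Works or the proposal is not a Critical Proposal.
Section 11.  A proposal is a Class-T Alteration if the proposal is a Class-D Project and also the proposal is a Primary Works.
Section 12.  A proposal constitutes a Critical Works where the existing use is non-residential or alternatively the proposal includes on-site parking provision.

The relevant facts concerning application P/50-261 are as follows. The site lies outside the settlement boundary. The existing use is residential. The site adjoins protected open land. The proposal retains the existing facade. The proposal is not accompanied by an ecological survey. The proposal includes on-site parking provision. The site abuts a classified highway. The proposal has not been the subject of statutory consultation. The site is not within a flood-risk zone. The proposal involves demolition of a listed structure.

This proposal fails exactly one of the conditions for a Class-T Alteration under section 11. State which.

Under section 12: the existing use is non-residential? no; or the proposal includes on-site parking provision? yes. So the proposal is a Critical Works.
Under section 7: the site is within a flood-risk zone? no; or the proposal is not accompanied by an ecological survey? yes. So the proposal is a Critical Proposal.
Under section 10: not a Critical Works (section 12)? no; or not a Critical Proposal (section 7)? no. So the proposal is not a Class-N Use.
Under section 6: the site adjoins protected open land? yes; and the site lies within the settlement boundary? no. So the proposal is not a Designated Alteration.
Under section 1: Designated Alteration (section 6)? no; or the site abuts a classified highway? yes; or the site lies within the settlement boundary? no. So the proposal is a Controlled Alteration.
Under section 2: Class-N Use (section 10)? no; and the proposal is accompanied by an ecological survey? no; and Controlled Alteration (section 1)? yes. So the proposal is not a Class-D Project.
Under section 4: the site lies within the settlement boundary? no; the proposal has been the subject of statutory consultation? no; the proposal retains the existing facade? yes — 1 of 3 hold (need ≥2) → not satisfied.
Under section 5: the site is within a flood-risk zone? no; and the proposal is accompanied by an ecological survey? no; and the proposal involves demolition of a listed structure? yes. So the proposal is not a Tier III Alteration.
Under section 9: not a Primary Alteration (section 4)? yes; or not a Tier III Alteration (section 5)? yes; or the site adjoins protected open land? yes. So the proposal is a Primary Works.
Under section 11: Class-D Project (section 2)? no; and Primary Works (section 9)? yes. So the proposal is not a Class-T Alteration.

Class-D Project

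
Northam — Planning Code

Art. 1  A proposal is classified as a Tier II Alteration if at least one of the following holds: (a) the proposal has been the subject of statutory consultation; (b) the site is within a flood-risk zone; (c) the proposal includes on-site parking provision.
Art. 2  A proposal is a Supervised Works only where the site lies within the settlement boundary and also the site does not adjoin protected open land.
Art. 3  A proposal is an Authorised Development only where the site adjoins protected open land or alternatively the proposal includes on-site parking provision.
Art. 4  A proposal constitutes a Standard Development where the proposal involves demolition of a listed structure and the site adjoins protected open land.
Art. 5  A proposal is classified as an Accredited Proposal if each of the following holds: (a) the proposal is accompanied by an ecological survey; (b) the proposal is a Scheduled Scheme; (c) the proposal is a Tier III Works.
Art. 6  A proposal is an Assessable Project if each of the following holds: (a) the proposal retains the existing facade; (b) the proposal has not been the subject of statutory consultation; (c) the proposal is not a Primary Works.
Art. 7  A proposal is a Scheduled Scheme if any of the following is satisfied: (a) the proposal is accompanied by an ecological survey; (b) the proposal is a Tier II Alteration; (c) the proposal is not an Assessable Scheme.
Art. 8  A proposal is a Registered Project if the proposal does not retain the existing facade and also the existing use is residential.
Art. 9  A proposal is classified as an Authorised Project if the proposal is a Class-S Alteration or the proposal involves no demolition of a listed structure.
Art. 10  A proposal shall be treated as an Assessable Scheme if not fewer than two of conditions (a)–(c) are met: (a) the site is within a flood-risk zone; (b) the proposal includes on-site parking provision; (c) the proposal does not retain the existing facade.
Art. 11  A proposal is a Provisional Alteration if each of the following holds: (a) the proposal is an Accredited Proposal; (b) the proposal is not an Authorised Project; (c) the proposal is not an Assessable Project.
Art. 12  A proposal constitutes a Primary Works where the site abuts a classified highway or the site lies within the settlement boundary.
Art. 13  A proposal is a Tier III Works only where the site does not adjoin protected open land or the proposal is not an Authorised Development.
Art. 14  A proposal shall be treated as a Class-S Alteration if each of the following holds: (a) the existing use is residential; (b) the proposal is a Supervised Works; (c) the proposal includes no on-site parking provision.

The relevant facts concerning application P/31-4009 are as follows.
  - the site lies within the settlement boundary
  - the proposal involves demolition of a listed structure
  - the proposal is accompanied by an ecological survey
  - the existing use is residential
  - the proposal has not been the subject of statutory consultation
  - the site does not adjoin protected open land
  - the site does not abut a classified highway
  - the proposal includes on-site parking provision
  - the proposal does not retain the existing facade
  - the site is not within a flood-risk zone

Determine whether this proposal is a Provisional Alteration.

Under article 1: the proposal has been the subject of statutory consultation? no; or the site is within a flood-risk zone? no; or the proposal includes on-site parking provision? yes. So the proposal is a Tier II Alteration.
Under article 10: the site is within a flood-risk zone? no; the proposal includes on-site parking provision? yes; the proposal does not retain the existing facade? yes — 2 of 3 hold (need ≥2) → satisfied.
Under article 7: the proposal is accompanied by an ecological survey? yes; or Tier II Alteration (article 1)? yes; or not an Assessable Scheme (article 10)? no. So the proposal is a Scheduled Scheme.
Under article 3: the site adjoins protected open land? no; or the proposal includes on-site parking provision? yes. So the proposal is an Authorised Development.
Under article 13: the site does not adjoin protected open land? yes; or not an Authorised Development (article 3)? no. So the proposal is a Tier III Works.
Under article 5: the proposal is accompanied by an ecological survey? yes; and Scheduled Scheme (article 7)? yes; and Tier III Works (article 13)? yes. So the proposal is an Accredited Proposal.
Under article 2: the site lies within the settlement boundary? yes; and the site does not adjoin protected open land? yes. So the proposal is a Supervised Works.
Under article 14: the existing use is residential? yes; and Supervised Works (article 2)? yes; and the proposal includes no on-site parking provision? no. So the proposal is not a Class-S Alteration.
Under article 9: Class-S Alteration (article 14)? no; or the proposal involves no demolition of a listed structure? no. So the proposal is not an Authorised Project.
Under article 12: the site abuts a classified highway? no; or the site lies within the settlement boundary? yes. So the proposal is a Primary Works.
Under article 6: the proposal retains the existing facade? no; and the proposal has not been the subject of statutory consultation? yes; and not a Primary Works (article 12)? no. So the proposal is not an Assessable Project.
Under article 11: Accredited Proposal (article 5)? yes; and not an Authorised Project (article 9)? yes; and not an Assessable Project (article 6)? yes. So the proposal is a Provisional Alteration.

Yes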